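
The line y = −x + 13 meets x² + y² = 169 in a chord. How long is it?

13√2

Centre (0, 0), r² = 169. Perpendicular distance d from centre to line = |−13| / √2 = 13/√2.
Chord = 2√(r² − d²) = 2·√(169/2) = 13√2.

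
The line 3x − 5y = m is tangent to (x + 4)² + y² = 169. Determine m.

m = −12 ± 13√34

The line touches the circle iff its distance from (−4, 0) is 13:
|3·(−4) − 5·0 − m| / √34 = 13
|m − (−12)| = 13√34.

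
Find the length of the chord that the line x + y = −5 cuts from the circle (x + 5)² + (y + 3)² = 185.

The distance from (−5, −3) to the line is 3/√2, and r² = 185.
Half the chord is √(r² − d²) = √(361/2), so the full chord is 19√2.

19√2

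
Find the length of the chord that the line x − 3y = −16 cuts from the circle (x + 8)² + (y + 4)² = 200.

8√10

Express y = (16 + x)/3 and substitute into the circle:
10x² + 200x − 440 = 0  ⟹  x² + 20x − 44 = 0
x = 2 or x = −22, giving (2, 6) and (−22, −2).
|(2, 6) − (−22, −2)| = √((24)² + (8)²) = 8√10.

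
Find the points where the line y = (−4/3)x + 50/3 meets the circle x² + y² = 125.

From the line, y = (50 − 4x)/3. Substituting:
25x² − 400x + 1375 = 0  ⟹  x² − 16x + 55 = 0
x = 11 or x = 5, giving (11, 2) and (5, 10).

(5, 10) and (11, 2)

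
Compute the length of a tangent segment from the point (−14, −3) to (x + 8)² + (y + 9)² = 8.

8

With centre O = (−8, −9), |OP|² = 72 and r² = 8.
By the tangent–radius right angle, tangent length = √(|PO|² − r²) = √64 = 8.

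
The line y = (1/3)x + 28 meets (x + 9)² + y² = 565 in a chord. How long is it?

From the line, y = (84 + x)/3. Substituting:
10x² + 330x + 2700 = 0  ⟹  x² + 33x + 270 = 0
x = −15 or x = −18, giving (−15, 23) and (−18, 22).
|(−15, 23) − (−18, 22)| = √((3)² + (1)²) = √10.

√10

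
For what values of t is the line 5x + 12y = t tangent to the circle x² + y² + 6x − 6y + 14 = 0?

t = −5 or t = 47

For a tangent, require d(centre, line) = r = 2.
|5·(−3) + 12·3 − t| / √169 = 2
|t − (21)| = 2·13, so t = 47 or t = −5.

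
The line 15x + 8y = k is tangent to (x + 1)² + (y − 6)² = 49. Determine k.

Tangency holds when the distance from the centre (−1, 6) to the line equals the radius 7:
|15·(−1) + 8·6 − k| / √289 = 7
|k − (33)| = 7·17, so k = 152 or k = −86.

k = −86 or k = 152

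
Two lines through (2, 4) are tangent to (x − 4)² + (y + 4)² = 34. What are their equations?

5x − 3y = −2 and 3x + 5y = 26

Write the tangent as mx − y + (4 − m·(2)) = 0 and set its distance from the centre to √34:
[m·(2) − (−8)]² = 34(m² + 1)
15m² − 16m − 15 = 0, so m = 5/3 or m = −3/5.
With m = 5/3: 5x − 3y = −2. With m = −3/5: 3x + 5y = 26.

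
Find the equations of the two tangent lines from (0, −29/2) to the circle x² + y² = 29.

A line y − (−29/2) = m(x − (0)) is tangent when its distance from (0, 0) is √29:
[m·(0) − (29/2)]² = 29(m² + 1)
4m² − 25 = 0, so m = −5/2 or m = 5/2.
Through (0, −29/2) these give 5x + 2y = −29 and 5x − 2y = 29.

5x + 2y = −29 and 5x − 2y = 29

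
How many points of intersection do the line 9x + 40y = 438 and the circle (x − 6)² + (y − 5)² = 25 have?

Centre (6, 5), r² = 25. Distance² from centre to line = (−184)²/1681 = 33856/1681.
Since d² < r², the line cuts the circle twice.

2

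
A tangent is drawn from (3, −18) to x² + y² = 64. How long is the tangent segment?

The centre is (0, 0) and r = 8. The square of the distance from P to the centre is 9 + 324 = 333.
Power of the point: PT² = |PO|² − r² = 269, so PT = √269.

√269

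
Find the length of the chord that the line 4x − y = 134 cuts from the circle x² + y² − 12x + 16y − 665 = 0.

Express y = 4x − 134 and substitute into the circle:
17x² − 1020x + 15147 = 0  ⟹  x² − 60x + 891 = 0
x = 33 or x = 27, giving (33, −2) and (27, −26).
Chord length = distance between (33, −2) and (27, −26) = √612 = 6√17.

6√17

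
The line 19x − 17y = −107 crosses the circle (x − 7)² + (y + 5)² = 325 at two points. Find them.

Express y = (107 + 19x)/17 and substitute into the circle:
650x² + 3250x − 42900 = 0  ⟹  x² + 5x − 66 = 0
x = 6 or x = −11, giving (6, 13) and (−11, −6).

(−11, −6) and (6, 13)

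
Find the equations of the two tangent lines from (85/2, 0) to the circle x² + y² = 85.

2x + 9y = 85 and 2x − 9y = 85

Write the tangent as mx − y + (0 − m·(85/2)) = 0 and set its distance from the centre to √85:
(−85/2m − (0))² = 85(m² + 1)
81m² − 4 = 0, so m = −2/9 or m = 2/9.
Through (85/2, 0) these give 2x + 9y = 85 and 2x − 9y = 85.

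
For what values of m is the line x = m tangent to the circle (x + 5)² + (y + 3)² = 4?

m = −7 or m = −3

The line touches the circle iff its distance from (−5, −3) is 2:
|1·(−5) + 0·(−3) − m| / √1 = 2
|m − (−5)| = 2, so m = −3 or m = −7.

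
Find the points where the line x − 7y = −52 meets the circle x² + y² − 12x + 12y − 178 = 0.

From the line, y = (52 + x)/7. Substituting:
50x² − 400x − 1650 = 0  ⟹  x² − 8x − 33 = 0
x = 11 or x = −3, giving (11, 9) and (−3, 7).

(−3, 7) and (11, 9)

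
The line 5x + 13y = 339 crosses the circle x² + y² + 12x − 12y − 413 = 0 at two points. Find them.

(−5, 28) and (8, 23)

From the line, y = (339 − 5x)/13. Substituting:
194x² − 582x − 7760 = 0  ⟹  x² − 3x − 40 = 0
x = 8 or x = −5, giving (8, 23) and (−5, 28).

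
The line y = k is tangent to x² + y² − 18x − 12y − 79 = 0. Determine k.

For a tangent, require d(centre, line) = r = 14.
|0·9 + 1·6 − k| / √1 = 14
|k − (6)| = 14, so k = 20 or k = −8.

k = −8 or k = 20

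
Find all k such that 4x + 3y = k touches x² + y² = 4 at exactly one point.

k = −10 or k = 10

The line touches the circle iff its distance from (0, 0) is 2:
|4·0 + 3·0 − k| / √25 = 2
|k| = 2·5, so k = 10 or k = −10.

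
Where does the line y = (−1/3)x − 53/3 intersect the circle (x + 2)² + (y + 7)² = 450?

From the line, y = (−53 − x)/3. Substituting:
10x² + 100x − 2990 = 0  ⟹  x² + 10x − 299 = 0
x = 13 or x = −23, giving (13, −22) and (−23, −10).

(−23, −10) and (13, −22)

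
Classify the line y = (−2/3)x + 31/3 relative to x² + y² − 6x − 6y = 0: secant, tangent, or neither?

Substituting the line into the circle gives 13x² − 142x + 403 = 0.
Discriminant = (−142)² − 4·13·(403) = −792 < 0.
No real roots: the line does not meet the circle.

neither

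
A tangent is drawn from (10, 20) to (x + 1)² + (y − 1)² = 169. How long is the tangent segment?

√313

The centre is (−1, 1) and r = 13. The square of the distance from P to the centre is 121 + 361 = 482.
Power of the point: PT² = |PO|² − r² = 313, so PT = √313.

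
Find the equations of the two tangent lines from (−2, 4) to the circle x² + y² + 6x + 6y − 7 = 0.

3x − 4y = −22 and 4x + 3y = 4

Let a tangent through (−2, 4) have slope m. Its distance from (−3, −3) must equal 5:
(−1m − (−7))² = 25(m² + 1)
12m² + 7m − 12 = 0, so m = 3/4 or m = −4/3.
With m = 3/4: 3x − 4y = −22. With m = −4/3: 4x + 3y = 4.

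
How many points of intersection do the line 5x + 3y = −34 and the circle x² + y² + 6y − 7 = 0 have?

Substituting the line into the circle gives 34x² + 250x + 481 = 0.
Δ = 62500 − 65416 = −2916.
No real roots: the line does not meet the circle.

0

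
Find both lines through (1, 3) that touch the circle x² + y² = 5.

x − 2y = −5 and 2x + y = 5

A line y − (3) = m(x − (1)) is tangent when its distance from (0, 0) is √5:
(−1m − (−3))² = 5(m² + 1)
2m² + 3m − 2 = 0, so m = 1/2 or m = −2.
Through (1, 3) these give x − 2y = −5 and 2x + y = 5.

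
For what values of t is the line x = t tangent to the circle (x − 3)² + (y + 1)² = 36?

The line touches the circle iff its distance from (3, −1) is 6:
|1·3 + 0·(−1) − t| / √1 = 6
|t − (3)| = 6, so t = 9 or t = −3.

t = −3 or t = 9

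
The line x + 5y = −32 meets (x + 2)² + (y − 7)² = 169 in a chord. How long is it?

From the line, y = (−32 − x)/5. Substituting:
26x² + 234x + 364 = 0  ⟹  x² + 9x + 14 = 0
x = −2 or x = −7, giving (−2, −6) and (−7, −5).
Chord length = distance between (−2, −6) and (−7, −5) = √26 = √26.

√26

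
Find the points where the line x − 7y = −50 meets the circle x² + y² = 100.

(−8, 6) and (6, 8)

Express y = (50 + x)/7 and substitute into the circle:
50x² + 100x − 2400 = 0  ⟹  x² + 2x − 48 = 0
x = 6 or x = −8, giving (6, 8) and (−8, 6).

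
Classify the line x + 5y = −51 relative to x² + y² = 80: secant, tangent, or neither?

neither

Centre (0, 0), r² = 80. Distance² from centre to line = (51)²/26 = 2601/26.
Since d² > r², the line lies outside the circle.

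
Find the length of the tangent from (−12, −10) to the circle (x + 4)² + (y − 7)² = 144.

The centre is (−4, 7) and r = 12. The square of the distance from P to the centre is 64 + 289 = 353.
By the tangent–radius right angle, tangent length = √(|PO|² − r²) = √209.

√209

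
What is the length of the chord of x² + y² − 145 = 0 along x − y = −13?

11√2

Substitute y = x + 13:
2x² + 26x + 24 = 0  ⟹  x² + 13x + 12 = 0
x = −1 or x = −12, giving (−1, 12) and (−12, 1).
Chord length = distance between (−1, 12) and (−12, 1) = √242 = 11√2.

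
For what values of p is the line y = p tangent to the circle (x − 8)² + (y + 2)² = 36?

p = −8 or p = 4

Tangency holds when the distance from the centre (8, −2) to the line equals the radius 6:
|0·8 + 1·(−2) − p| / √1 = 6
|p − (−2)| = 6, so p = 4 or p = −8.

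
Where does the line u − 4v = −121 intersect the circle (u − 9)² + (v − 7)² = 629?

(−1, 30) and (7, 32)

From the line, v = (121 + u)/4. Substituting:
17u² − 102u − 119 = 0  ⟹  u² − 6u − 7 = 0
u = 7 or u = −1, giving (7, 32) and (−1, 30).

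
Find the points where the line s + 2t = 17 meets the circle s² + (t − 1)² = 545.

Express t = (17 − s)/2 and substitute into the circle:
5s² − 30s − 1955 = 0  ⟹  s² − 6s − 391 = 0
s = 23 or s = −17, giving (23, −3) and (−17, 17).

(−17, 17) and (23, −3)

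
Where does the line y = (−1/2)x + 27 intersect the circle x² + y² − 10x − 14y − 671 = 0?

(−8, 31) and (32, 11)

From the line, y = (54 − x)/2. Substituting:
5x² − 120x − 1280 = 0  ⟹  x² − 24x − 256 = 0
x = 32 or x = −8, giving (32, 11) and (−8, 31).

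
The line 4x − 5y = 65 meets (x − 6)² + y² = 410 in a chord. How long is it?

6√41

The distance from (6, 0) to the line is 41/√41, and r² = 410.
Half the chord is √(r² − d²) = √(369), so the full chord is 6√41.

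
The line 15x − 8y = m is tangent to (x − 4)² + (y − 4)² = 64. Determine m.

For a tangent, require d(centre, line) = r = 8.
|15·4 − 8·4 − m| / √289 = 8
|m − (28)| = 8·17, so m = 164 or m = −108.

m = −108 or m = 164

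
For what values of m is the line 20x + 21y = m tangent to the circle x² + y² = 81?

m = −261 or m = 261

The line touches the circle iff its distance from (0, 0) is 9:
|20·0 + 21·0 − m| / √841 = 9
|m| = 9·29, so m = 261 or m = −261.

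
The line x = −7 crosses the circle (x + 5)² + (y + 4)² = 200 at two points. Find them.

(−7, −18) and (−7, 10)

The line gives x = −7. Substituting into the circle:
y² + 8y − 180 = 0
y = 10 or y = −18, giving (−7, 10) and (−7, −18).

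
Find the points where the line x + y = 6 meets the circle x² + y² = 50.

Substitute y = −x + 6:
2x² − 12x − 14 = 0  ⟹  x² − 6x − 7 = 0
x = 7 or x = −1, giving (7, −1) and (−1, 7).

(−1, 7) and (7, −1)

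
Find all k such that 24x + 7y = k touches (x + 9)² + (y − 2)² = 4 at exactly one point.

The line touches the circle iff its distance from (−9, 2) is 2:
|24·(−9) + 7·2 − k| / √625 = 2
|k − (−202)| = 2·25, so k = −152 or k = −252.

k = −252 or k = −152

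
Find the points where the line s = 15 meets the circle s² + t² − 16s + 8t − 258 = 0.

The line gives s = 15. Substituting into the circle:
t² + 8t − 273 = 0
t = 13 or t = −21, giving (15, 13) and (15, −21).

(15, −21) and (15, 13)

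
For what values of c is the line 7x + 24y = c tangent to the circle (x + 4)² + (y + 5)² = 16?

The line touches the circle iff its distance from (−4, −5) is 4:
|7·(−4) + 24·(−5) − c| / √625 = 4
|c − (−148)| = 4·25, so c = −48 or c = −248.

c = −248 or c = −48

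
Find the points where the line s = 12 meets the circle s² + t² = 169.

(12, −5) and (12, 5)

The line gives s = 12. Substituting into the circle:
t² − 25 = 0
t = 5 or t = −5, giving (12, 5) and (12, −5).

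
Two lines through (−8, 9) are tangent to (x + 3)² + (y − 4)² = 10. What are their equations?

A line y − (9) = m(x − (−8)) is tangent when its distance from (−3, 4) is √10:
[m·(5) − (−5)]² = 10(m² + 1)
3m² + 10m + 3 = 0, so m = −3 or m = −1/3.
Through (−8, 9) these give 3x + y = −15 and x + 3y = 19.

3x + y = −15 and x + 3y = 19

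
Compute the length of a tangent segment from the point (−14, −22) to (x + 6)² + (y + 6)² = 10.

√310

With centre O = (−6, −6), |OP|² = 320 and r² = 10.
Power of the point: PT² = |PO|² − r² = 310, so PT = √310.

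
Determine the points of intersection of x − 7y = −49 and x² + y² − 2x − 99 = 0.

(−7, 6) and (7, 8)

Express y = (49 + x)/7 and substitute into the circle:
50x² − 2450 = 0  ⟹  x² − 49 = 0
x = 7 or x = −7, giving (7, 8) and (−7, 6).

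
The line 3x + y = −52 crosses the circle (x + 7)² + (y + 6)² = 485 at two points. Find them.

(−21, 11) and (−8, −28)

From the line, y = −3x − 52. Substituting:
10x² + 290x + 1680 = 0  ⟹  x² + 29x + 168 = 0
x = −8 or x = −21, giving (−8, −28) and (−21, 11).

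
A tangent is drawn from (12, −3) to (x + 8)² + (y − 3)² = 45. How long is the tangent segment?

√391

Centre (−8, 3), r² = 45. |PO|² = (20)² + (−6)² = 436.
The tangent meets the radius at right angles, so tangent² = |PO|² − r² = 436 − 45 = 391.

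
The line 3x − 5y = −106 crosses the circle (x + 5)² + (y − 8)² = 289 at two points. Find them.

(−22, 8) and (3, 23)

Substitute y = (106 + 3x)/5:
34x² + 646x − 2244 = 0  ⟹  x² + 19x − 66 = 0
x = 3 or x = −22, giving (3, 23) and (−22, 8).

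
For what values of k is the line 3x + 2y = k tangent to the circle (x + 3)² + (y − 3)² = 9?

k = −3 ± 3√13

Tangency holds when the distance from the centre (−3, 3) to the line equals the radius 3:
|3·(−3) + 2·3 − k| / √13 = 3
|k − (−3)| = 3√13.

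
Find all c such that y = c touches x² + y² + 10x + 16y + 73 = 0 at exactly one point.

c = −12 or c = −4

Tangency holds when the distance from the centre (−5, −8) to the line equals the radius 4:
|0·(−5) + 1·(−8) − c| / √1 = 4
|c − (−8)| = 4, so c = −4 or c = −12.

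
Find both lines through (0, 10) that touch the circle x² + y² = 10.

3x − y = −10 and 3x + y = 10

Write the tangent as mx − y + (10 − m·(0)) = 0 and set its distance from the centre to √10:
[m·(0) − (−10)]² = 10(m² + 1)
m² − 9 = 0, so m = 3 or m = −3.
Through (0, 10) these give 3x − y = −10 and 3x + y = 10.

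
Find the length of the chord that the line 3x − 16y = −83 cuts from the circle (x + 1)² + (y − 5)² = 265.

2√265

Substitute y = (83 + 3x)/16:
265x² + 530x − 67575 = 0  ⟹  x² + 2x − 255 = 0
x = 15 or x = −17, giving (15, 8) and (−17, 2).
Chord length = distance between (15, 8) and (−17, 2) = √1060 = 2√265.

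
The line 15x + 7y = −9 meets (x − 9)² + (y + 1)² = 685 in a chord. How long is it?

The distance from (9, −1) to the line is 137/√274, and r² = 685.
Half the chord is √(r² − d²) = √(1233/2), so the full chord is 3√274.

3√274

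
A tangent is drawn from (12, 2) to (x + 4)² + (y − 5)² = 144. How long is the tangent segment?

Centre (−4, 5), r² = 144. |PO|² = (16)² + (−3)² = 265.
The tangent meets the radius at right angles, so tangent² = |PO|² − r² = 265 − 144 = 121.

11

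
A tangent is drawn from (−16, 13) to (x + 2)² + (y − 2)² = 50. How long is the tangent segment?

√267

With centre O = (−2, 2), |OP|² = 317 and r² = 50.
By the tangent–radius right angle, tangent length = √(|PO|² − r²) = √267.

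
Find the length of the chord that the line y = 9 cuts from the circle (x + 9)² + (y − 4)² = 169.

24

Express y = 9 and substitute into the circle:
x² + 18x − 63 = 0
x = 3 or x = −21, giving (3, 9) and (−21, 9).
|(3, 9) − (−21, 9)| = √((24)² + (0)²) = 24.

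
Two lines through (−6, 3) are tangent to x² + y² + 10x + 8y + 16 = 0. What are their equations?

A line y − (3) = m(x − (−6)) is tangent when its distance from (−5, −4) is 5:
(1m − (−7))² = 25(m² + 1)
12m² − 7m − 12 = 0, so m = −3/4 or m = 4/3.
Through (−6, 3) these give 3x + 4y = −6 and 4x − 3y = −33.

3x + 4y = −6 and 4x − 3y = −33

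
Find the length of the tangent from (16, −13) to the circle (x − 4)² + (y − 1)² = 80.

2√65

Centre (4, 1), r² = 80. |PO|² = (12)² + (−14)² = 340.
Power of the point: PT² = |PO|² − r² = 260, so PT = 2√65.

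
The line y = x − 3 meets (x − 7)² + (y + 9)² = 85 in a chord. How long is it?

Centre (7, −9), r² = 85. Perpendicular distance d from centre to line = |13| / √2 = 13/√2.
Half the chord is √(r² − d²) = √(1/2), so the full chord is √2.

√2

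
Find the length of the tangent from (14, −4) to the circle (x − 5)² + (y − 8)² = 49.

4√11

With centre O = (5, 8), |OP|² = 225 and r² = 49.
By the tangent–radius right angle, tangent length = √(|PO|² − r²) = √176 = 4√11.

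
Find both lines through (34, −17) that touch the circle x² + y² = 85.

Write the tangent as mx − y + (−17 − m·(34)) = 0 and set its distance from the centre to √85:
[m·(−34) − (17)]² = 85(m² + 1)
63m² + 68m + 12 = 0, so m = −6/7 or m = −2/9.
Through (34, −17) these give 6x + 7y = 85 and 2x + 9y = −85.

6x + 7y = 85 and 2x + 9y = −85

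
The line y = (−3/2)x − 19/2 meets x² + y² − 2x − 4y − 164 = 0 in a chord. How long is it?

6√13

From the line, y = (−19 − 3x)/2. Substituting:
13x² + 130x − 143 = 0  ⟹  x² + 10x − 11 = 0
x = 1 or x = −11, giving (1, −11) and (−11, 7).
|(1, −11) − (−11, 7)| = √((12)² + (−18)²) = 6√13.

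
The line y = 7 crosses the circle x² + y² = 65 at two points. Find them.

Express y = 7 and substitute into the circle:
x² − 16 = 0
x = 4 or x = −4, giving (4, 7) and (−4, 7).

(−4, 7) and (4, 7)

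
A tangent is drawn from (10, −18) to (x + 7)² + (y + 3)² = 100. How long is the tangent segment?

Centre (−7, −3), r² = 100. |PO|² = (17)² + (−15)² = 514.
By the tangent–radius right angle, tangent length = √(|PO|² − r²) = √414 = 3√46.

3√46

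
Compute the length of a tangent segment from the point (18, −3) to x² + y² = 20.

√313

The centre is (0, 0) and r = 2√5. The square of the distance from P to the centre is 324 + 9 = 333.
By the tangent–radius right angle, tangent length = √(|PO|² − r²) = √313.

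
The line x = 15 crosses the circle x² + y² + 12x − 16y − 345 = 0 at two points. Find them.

(15, 6) and (15, 10)

The line gives x = 15. Substituting into the circle:
y² − 16y + 60 = 0
y = 10 or y = 6, giving (15, 10) and (15, 6).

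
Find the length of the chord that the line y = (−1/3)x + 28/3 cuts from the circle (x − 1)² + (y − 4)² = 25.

The distance from (1, 4) to the line is 15/√10, and r² = 25.
Half the chord is √(r² − d²) = √(5/2), so the full chord is √10.

√10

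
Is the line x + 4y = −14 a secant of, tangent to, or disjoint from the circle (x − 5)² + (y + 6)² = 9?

secant

Substituting the line into the circle gives 17x² − 180x + 356 = 0.
Discriminant = (−180)² − 4·17·(356) = 8192 > 0.
Two real roots: the line is a secant.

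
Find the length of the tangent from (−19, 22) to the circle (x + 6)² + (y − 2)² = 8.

Centre (−6, 2), r² = 8. |PO|² = (−13)² + (20)² = 569.
By the tangent–radius right angle, tangent length = √(|PO|² − r²) = √561.

√561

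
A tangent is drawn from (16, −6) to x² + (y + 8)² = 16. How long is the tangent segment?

2√61

With centre O = (0, −8), |OP|² = 260 and r² = 16.
The tangent meets the radius at right angles, so tangent² = |PO|² − r² = 260 − 16 = 244.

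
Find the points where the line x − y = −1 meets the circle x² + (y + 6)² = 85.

Express y = x + 1 and substitute into the circle:
2x² + 14x − 36 = 0  ⟹  x² + 7x − 18 = 0
x = 2 or x = −9, giving (2, 3) and (−9, −8).

(−9, −8) and (2, 3)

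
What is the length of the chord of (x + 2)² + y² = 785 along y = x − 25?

29√2

Centre (−2, 0), r² = 785. Perpendicular distance d from centre to line = |−27| / √2 = 27/√2.
Chord = 2√(r² − d²) = 2·√(841/2) = 29√2.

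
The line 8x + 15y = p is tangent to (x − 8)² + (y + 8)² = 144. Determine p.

p = −260 or p = 148

Tangency holds when the distance from the centre (8, −8) to the line equals the radius 12:
|8·8 + 15·(−8) − p| / √289 = 12
|p − (−56)| = 12·17, so p = 148 or p = −260.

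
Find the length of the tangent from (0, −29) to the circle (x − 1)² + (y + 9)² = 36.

√365

The centre is (1, −9) and r = 6. The square of the distance from P to the centre is 1 + 400 = 401.
By the tangent–radius right angle, tangent length = √(|PO|² − r²) = √365.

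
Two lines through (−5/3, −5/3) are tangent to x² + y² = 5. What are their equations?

Write the tangent as mx − y + (−5/3 − m·(−5/3)) = 0 and set its distance from the centre to √5:
(5/3m − (5/3))² = 5(m² + 1)
2m² + 5m + 2 = 0, so m = −1/2 or m = −2.
Through (−5/3, −5/3) these give x + 2y = −5 and 2x + y = −5.

x + 2y = −5 and 2x + y = −5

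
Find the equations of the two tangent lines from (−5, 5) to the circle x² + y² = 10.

x + 3y = 10 and 3x + y = −10

A line y − (5) = m(x − (−5)) is tangent when its distance from (0, 0) is √10:
(5m − (−5))² = 10(m² + 1)
3m² + 10m + 3 = 0, so m = −1/3 or m = −3.
Through (−5, 5) these give x + 3y = 10 and 3x + y = −10.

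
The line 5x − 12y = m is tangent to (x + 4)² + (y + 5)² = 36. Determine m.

For a tangent, require d(centre, line) = r = 6.
|5·(−4) − 12·(−5) − m| / √169 = 6
|m − (40)| = 6·13, so m = 118 or m = −38.

m = −38 or m = 118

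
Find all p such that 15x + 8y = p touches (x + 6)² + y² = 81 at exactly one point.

The line touches the circle iff its distance from (−6, 0) is 9:
|15·(−6) + 8·0 − p| / √289 = 9
|p − (−90)| = 9·17, so p = 63 or p = −243.

p = −243 or p = 63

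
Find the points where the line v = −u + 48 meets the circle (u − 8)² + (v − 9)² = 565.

Express v = −u + 48 and substitute into the circle:
2u² − 94u + 1020 = 0  ⟹  u² − 47u + 510 = 0
u = 30 or u = 17, giving (30, 18) and (17, 31).

(17, 31) and (30, 18)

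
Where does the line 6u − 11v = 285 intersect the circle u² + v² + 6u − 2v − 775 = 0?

Express v = (−285 + 6u)/11 and substitute into the circle:
157u² − 2826u − 6280 = 0  ⟹  u² − 18u − 40 = 0
u = 20 or u = −2, giving (20, −15) and (−2, −27).

(−2, −27) and (20, −15)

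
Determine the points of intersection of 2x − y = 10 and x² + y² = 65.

Substitute y = 2x − 10:
5x² − 40x + 35 = 0  ⟹  x² − 8x + 7 = 0
x = 7 or x = 1, giving (7, 4) and (1, −8).

(1, −8) and (7, 4)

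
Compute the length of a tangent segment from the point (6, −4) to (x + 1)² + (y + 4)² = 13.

With centre O = (−1, −4), |OP|² = 49 and r² = 13.
Power of the point: PT² = |PO|² − r² = 36, so PT = 6.

6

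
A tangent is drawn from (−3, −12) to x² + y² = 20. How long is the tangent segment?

√133

The centre is (0, 0) and r = 2√5. The square of the distance from P to the centre is 9 + 144 = 153.
The tangent meets the radius at right angles, so tangent² = |PO|² − r² = 153 − 20 = 133.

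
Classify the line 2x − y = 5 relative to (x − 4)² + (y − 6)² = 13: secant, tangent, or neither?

secant

d² = (2·4 − 1·6 − (5))²/5 = 9/5; r² = 13.
Since d² < r², the line cuts the circle twice.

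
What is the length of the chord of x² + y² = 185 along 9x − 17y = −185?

√370

Centre (0, 0), r² = 185. Perpendicular distance d from centre to line = |185| / √370 = 185/√370.
Chord = 2√(r² − d²) = 2·√(185/2) = √370.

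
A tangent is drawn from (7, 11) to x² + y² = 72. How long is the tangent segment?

7√2

The centre is (0, 0) and r = 6√2. The square of the distance from P to the centre is 49 + 121 = 170.
The tangent meets the radius at right angles, so tangent² = |PO|² − r² = 170 − 72 = 98.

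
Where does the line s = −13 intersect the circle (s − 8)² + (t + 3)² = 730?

(−13, −20) and (−13, 14)

The line gives s = −13. Substituting into the circle:
t² + 6t − 280 = 0
t = 14 or t = −20, giving (−13, 14) and (−13, −20).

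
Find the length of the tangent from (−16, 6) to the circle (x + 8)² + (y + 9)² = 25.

2√66

Centre (−8, −9), r² = 25. |PO|² = (−8)² + (15)² = 289.
Power of the point: PT² = |PO|² − r² = 264, so PT = 2√66.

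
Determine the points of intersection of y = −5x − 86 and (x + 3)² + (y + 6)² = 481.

(−19, 9) and (−12, −26)

Express y = −5x − 86 and substitute into the circle:
26x² + 806x + 5928 = 0  ⟹  x² + 31x + 228 = 0
x = −12 or x = −19, giving (−12, −26) and (−19, 9).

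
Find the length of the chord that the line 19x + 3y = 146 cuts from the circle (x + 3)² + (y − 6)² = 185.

Substitute y = (146 − 19x)/3:
370x² − 4810x + 14800 = 0  ⟹  x² − 13x + 40 = 0
x = 8 or x = 5, giving (8, −2) and (5, 17).
Chord length = distance between (8, −2) and (5, 17) = √370 = √370.

√370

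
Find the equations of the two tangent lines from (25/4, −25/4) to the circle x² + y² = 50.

Write the tangent as mx − y + (−25/4 − m·(25/4)) = 0 and set its distance from the centre to 5√2:
(−25/4m − (25/4))² = 50(m² + 1)
7m² − 50m + 7 = 0, so m = 7 or m = 1/7.
With m = 7: 7x − y = 50. With m = 1/7: x − 7y = 50.

7x − y = 50 and x − 7y = 50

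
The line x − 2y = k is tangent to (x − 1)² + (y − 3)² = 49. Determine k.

Tangency holds when the distance from the centre (1, 3) to the line equals the radius 7:
|1·1 − 2·3 − k| / √5 = 7
|k − (−5)| = 7√5.

k = −5 ± 7√5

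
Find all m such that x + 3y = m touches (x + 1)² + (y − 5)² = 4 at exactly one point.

m = 14 ± 2√10

For a tangent, require d(centre, line) = r = 2.
|1·(−1) + 3·5 − m| / √10 = 2
|m − (14)| = 2√10.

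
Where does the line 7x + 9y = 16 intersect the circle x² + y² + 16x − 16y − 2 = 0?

From the line, y = (16 − 7x)/9. Substituting:
130x² + 2080x − 2210 = 0  ⟹  x² + 16x − 17 = 0
x = 1 or x = −17, giving (1, 1) and (−17, 15).

(−17, 15) and (1, 1)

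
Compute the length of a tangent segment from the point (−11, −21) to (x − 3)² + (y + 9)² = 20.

8√5

Centre (3, −9), r² = 20. |PO|² = (−14)² + (−12)² = 340.
By the tangent–radius right angle, tangent length = √(|PO|² − r²) = √320 = 8√5.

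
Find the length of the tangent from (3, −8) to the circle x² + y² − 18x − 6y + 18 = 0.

√85

Centre (9, 3), r² = 72. |PO|² = (−6)² + (−11)² = 157.
The tangent meets the radius at right angles, so tangent² = |PO|² − r² = 157 − 72 = 85.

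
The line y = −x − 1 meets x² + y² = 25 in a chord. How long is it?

7√2

Centre (0, 0), r² = 25. Perpendicular distance d from centre to line = |1| / √2 = 1/√2.
Half the chord is √(r² − d²) = √(49/2), so the full chord is 7√2.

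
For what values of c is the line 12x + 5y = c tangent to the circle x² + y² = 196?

c = −182 or c = 182

The line touches the circle iff its distance from (0, 0) is 14:
|12·0 + 5·0 − c| / √169 = 14
|c| = 14·13, so c = 182 or c = −182.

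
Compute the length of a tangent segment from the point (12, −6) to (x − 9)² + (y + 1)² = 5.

The centre is (9, −1) and r = √5. The square of the distance from P to the centre is 9 + 25 = 34.
The tangent meets the radius at right angles, so tangent² = |PO|² − r² = 34 − 5 = 29.

√29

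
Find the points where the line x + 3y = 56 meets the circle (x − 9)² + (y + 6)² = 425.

From the line, y = (56 − x)/3. Substituting:
10x² − 310x + 2380 = 0  ⟹  x² − 31x + 238 = 0
x = 17 or x = 14, giving (17, 13) and (14, 14).

(14, 14) and (17, 13)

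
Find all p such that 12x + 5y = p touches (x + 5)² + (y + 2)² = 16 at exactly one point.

Tangency holds when the distance from the centre (−5, −2) to the line equals the radius 4:
|12·(−5) + 5·(−2) − p| / √169 = 4
|p − (−70)| = 4·13, so p = −18 or p = −122.

p = −122 or p = −18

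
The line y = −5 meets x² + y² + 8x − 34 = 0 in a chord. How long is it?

10

Centre (−4, 0), r² = 50. Perpendicular distance d from centre to line = |5| / √1 = 5.
Chord = 2√(r² − d²) = 2·√(25) = 10.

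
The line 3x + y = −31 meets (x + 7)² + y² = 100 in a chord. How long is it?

The distance from (−7, 0) to the line is 10/√10, and r² = 100.
Chord = 2√(r² − d²) = 2·√(90) = 6√10.

6√10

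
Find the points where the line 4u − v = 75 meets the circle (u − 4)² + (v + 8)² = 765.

Substitute v = 4u − 75:
17u² − 544u + 3740 = 0  ⟹  u² − 32u + 220 = 0
u = 22 or u = 10, giving (22, 13) and (10, −35).

(10, −35) and (22, 13)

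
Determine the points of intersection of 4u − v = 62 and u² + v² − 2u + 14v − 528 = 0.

(8, −30) and (18, 10)

From the line, v = 4u − 62. Substituting:
17u² − 442u + 2448 = 0  ⟹  u² − 26u + 144 = 0
u = 18 or u = 8, giving (18, 10) and (8, −30).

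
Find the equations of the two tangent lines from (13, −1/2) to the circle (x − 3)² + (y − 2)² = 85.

Write the tangent as mx − y + (−1/2 − m·(13)) = 0 and set its distance from the centre to √85:
[m·(−10) − (5/2)]² = 85(m² + 1)
12m² + 40m − 63 = 0, so m = 7/6 or m = −9/2.
Through (13, −1/2) these give 7x − 6y = 94 and 9x + 2y = 116.

7x − 6y = 94 and 9x + 2y = 116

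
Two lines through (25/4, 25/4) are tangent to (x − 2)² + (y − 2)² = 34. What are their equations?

5x + 3y = 50 and 3x + 5y = 50

Write the tangent as mx − y + (25/4 − m·(25/4)) = 0 and set its distance from the centre to √34:
(−17/4m − (−17/4))² = 34(m² + 1)
15m² + 34m + 15 = 0, so m = −5/3 or m = −3/5.
With m = −5/3: 5x + 3y = 50. With m = −3/5: 3x + 5y = 50.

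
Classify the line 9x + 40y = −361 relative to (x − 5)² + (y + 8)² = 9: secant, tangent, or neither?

secant

Substituting the line into the circle gives 1681x² − 15262x + 27281 = 0.
Δ = 232928644 − 183437444 = 49491200.
Two real roots: the line is a secant.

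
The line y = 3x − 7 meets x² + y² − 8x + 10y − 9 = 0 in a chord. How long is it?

4√10

From the line, y = 3x − 7. Substituting:
10x² − 20x − 30 = 0  ⟹  x² − 2x − 3 = 0
x = 3 or x = −1, giving (3, 2) and (−1, −10).
Chord length = distance between (3, 2) and (−1, −10) = √160 = 4√10.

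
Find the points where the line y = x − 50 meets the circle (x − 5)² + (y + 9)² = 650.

From the line, y = x − 50. Substituting:
2x² − 92x + 1056 = 0  ⟹  x² − 46x + 528 = 0
x = 24 or x = 22, giving (24, −26) and (22, −28).

(22, −28) and (24, −26)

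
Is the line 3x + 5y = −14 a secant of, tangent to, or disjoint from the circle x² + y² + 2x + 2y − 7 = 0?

d² = (3·(−1) + 5·(−1) − (−14))²/34 = 18/17; r² = 9.
Since d² < r², the line cuts the circle twice.

secant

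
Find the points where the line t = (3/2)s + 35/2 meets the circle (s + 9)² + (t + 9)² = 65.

From the line, t = (35 + 3s)/2. Substituting:
13s² + 390s + 2873 = 0  ⟹  s² + 30s + 221 = 0
s = −13 or s = −17, giving (−13, −2) and (−17, −8).

(−17, −8) and (−13, −2)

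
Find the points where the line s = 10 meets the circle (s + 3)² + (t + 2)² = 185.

The line gives s = 10. Substituting into the circle:
t² + 4t − 12 = 0
t = 2 or t = −6, giving (10, 2) and (10, −6).

(10, −6) and (10, 2)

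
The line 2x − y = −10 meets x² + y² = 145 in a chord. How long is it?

Substitute y = 2x + 10:
5x² + 40x − 45 = 0  ⟹  x² + 8x − 9 = 0
x = 1 or x = −9, giving (1, 12) and (−9, −8).
|(1, 12) − (−9, −8)| = √((10)² + (20)²) = 10√5.

10√5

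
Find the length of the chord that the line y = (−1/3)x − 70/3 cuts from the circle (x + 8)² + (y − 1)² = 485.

Express y = (−70 − x)/3 and substitute into the circle:
10x² + 290x + 1540 = 0  ⟹  x² + 29x + 154 = 0
x = −7 or x = −22, giving (−7, −21) and (−22, −16).
Chord length = distance between (−7, −21) and (−22, −16) = √250 = 5√10.

5√10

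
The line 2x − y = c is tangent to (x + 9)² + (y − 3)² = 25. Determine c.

For a tangent, require d(centre, line) = r = 5.
|2·(−9) − 1·3 − c| / √5 = 5
|c − (−21)| = 5√5.

c = −21 ± 5√5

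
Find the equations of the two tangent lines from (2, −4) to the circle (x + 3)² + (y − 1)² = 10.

Write the tangent as mx − y + (−4 − m·(2)) = 0 and set its distance from the centre to √10:
(−5m − (5))² = 10(m² + 1)
3m² + 10m + 3 = 0, so m = −1/3 or m = −3.
Through (2, −4) these give x + 3y = −10 and 3x + y = 2.

x + 3y = −10 and 3x + y = 2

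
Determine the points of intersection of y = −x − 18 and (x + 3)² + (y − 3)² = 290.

(−20, 2) and (−4, −14)

Express y = −x − 18 and substitute into the circle:
2x² + 48x + 160 = 0  ⟹  x² + 24x + 80 = 0
x = −4 or x = −20, giving (−4, −14) and (−20, 2).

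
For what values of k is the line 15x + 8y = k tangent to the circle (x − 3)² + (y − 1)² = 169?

k = −168 or k = 274

Tangency holds when the distance from the centre (3, 1) to the line equals the radius 13:
|15·3 + 8·1 − k| / √289 = 13
|k − (53)| = 13·17, so k = 274 or k = −168.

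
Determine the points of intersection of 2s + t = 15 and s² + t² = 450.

Express t = −2s + 15 and substitute into the circle:
5s² − 60s − 225 = 0  ⟹  s² − 12s − 45 = 0
s = 15 or s = −3, giving (15, −15) and (−3, 21).

(−3, 21) and (15, −15)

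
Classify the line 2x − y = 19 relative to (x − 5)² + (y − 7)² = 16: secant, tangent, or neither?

Centre (5, 7), r² = 16. Distance² from centre to line = (−16)²/5 = 256/5.
Since d² > r², the line lies outside the circle.

neither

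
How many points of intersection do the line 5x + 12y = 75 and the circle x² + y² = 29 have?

Substituting the line into the circle gives 169x² − 750x + 1449 = 0.
Discriminant = (−750)² − 4·169·(1449) = −417024 < 0.
No real roots: the line does not meet the circle.

0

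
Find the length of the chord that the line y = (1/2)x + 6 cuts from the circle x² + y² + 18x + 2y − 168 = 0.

The distance from (−9, −1) to the line is 5/√5, and r² = 250.
Half the chord is √(r² − d²) = √(245), so the full chord is 14√5.

14√5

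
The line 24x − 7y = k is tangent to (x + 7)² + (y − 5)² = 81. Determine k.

The line touches the circle iff its distance from (−7, 5) is 9:
|24·(−7) − 7·5 − k| / √625 = 9
|k − (−203)| = 9·25, so k = 22 or k = −428.

k = −428 or k = 22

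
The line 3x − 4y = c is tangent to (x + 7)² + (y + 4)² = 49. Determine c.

Tangency holds when the distance from the centre (−7, −4) to the line equals the radius 7:
|3·(−7) − 4·(−4) − c| / √25 = 7
|c − (−5)| = 7·5, so c = 30 or c = −40.

c = −40 or c = 30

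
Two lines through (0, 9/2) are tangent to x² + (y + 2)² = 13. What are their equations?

A line y − (9/2) = m(x − (0)) is tangent when its distance from (0, −2) is √13:
[m·(0) − (−13/2)]² = 13(m² + 1)
4m² − 9 = 0, so m = −3/2 or m = 3/2.
Through (0, 9/2) these give 3x + 2y = 9 and 3x − 2y = −9.

3x + 2y = 9 and 3x − 2y = −9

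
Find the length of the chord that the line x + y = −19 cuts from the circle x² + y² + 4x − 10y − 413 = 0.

Substitute y = −x − 19:
2x² + 52x + 138 = 0  ⟹  x² + 26x + 69 = 0
x = −3 or x = −23, giving (−3, −16) and (−23, 4).
Chord length = distance between (−3, −16) and (−23, 4) = √800 = 20√2.

20√2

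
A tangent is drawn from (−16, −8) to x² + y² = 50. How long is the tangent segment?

3√30

Centre (0, 0), r² = 50. |PO|² = (−16)² + (−8)² = 320.
By the tangent–radius right angle, tangent length = √(|PO|² − r²) = √270 = 3√30.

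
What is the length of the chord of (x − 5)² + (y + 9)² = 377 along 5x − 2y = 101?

Centre (5, −9), r² = 377. Perpendicular distance d from centre to line = |−58| / √29 = 58/√29.
Chord = 2√(r² − d²) = 2·√(261) = 6√29.

6√29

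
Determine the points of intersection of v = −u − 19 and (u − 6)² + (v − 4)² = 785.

(−22, 3) and (5, −24)

Substitute v = −u − 19:
2u² + 34u − 220 = 0  ⟹  u² + 17u − 110 = 0
u = 5 or u = −22, giving (5, −24) and (−22, 3).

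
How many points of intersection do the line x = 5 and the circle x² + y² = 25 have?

Substituting the line into the circle gives y² = 0.
Discriminant = (0)² − 4·1·(0) = 0.
A repeated root: the line is tangent.

1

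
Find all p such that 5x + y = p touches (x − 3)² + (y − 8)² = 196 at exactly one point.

p = 23 ± 14√26

The line touches the circle iff its distance from (3, 8) is 14:
|5·3 + 1·8 − p| / √26 = 14
|p − (23)| = 14√26.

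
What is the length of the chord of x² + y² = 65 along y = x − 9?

Centre (0, 0), r² = 65. Perpendicular distance d from centre to line = |−9| / √2 = 9/√2.
Half the chord is √(r² − d²) = √(49/2), so the full chord is 7√2.

7√2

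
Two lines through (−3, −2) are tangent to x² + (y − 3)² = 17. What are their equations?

Let a tangent through (−3, −2) have slope m. Its distance from (0, 3) must equal √17:
[m·(3) − (5)]² = 17(m² + 1)
4m² + 15m − 4 = 0, so m = 1/4 or m = −4.
Through (−3, −2) these give x − 4y = 5 and 4x + y = −14.

x − 4y = 5 and 4x + y = −14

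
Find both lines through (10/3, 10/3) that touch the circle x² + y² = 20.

2x + y = 10 and x + 2y = 10

Write the tangent as mx − y + (10/3 − m·(10/3)) = 0 and set its distance from the centre to 2√5:
[m·(−10/3) − (−10/3)]² = 20(m² + 1)
2m² + 5m + 2 = 0, so m = −2 or m = −1/2.
Through (10/3, 10/3) these give 2x + y = 10 and x + 2y = 10.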